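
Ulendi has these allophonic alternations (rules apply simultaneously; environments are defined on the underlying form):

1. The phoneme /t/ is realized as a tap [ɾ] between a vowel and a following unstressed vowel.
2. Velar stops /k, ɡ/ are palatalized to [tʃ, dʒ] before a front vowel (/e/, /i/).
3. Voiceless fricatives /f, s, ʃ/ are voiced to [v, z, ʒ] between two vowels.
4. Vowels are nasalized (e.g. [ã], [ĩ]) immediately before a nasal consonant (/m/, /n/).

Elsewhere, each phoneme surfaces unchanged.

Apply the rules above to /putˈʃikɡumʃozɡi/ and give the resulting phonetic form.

[putˈʃikɡũmʃozdʒi]

/p/ stays [p].
/u/ — between /p/ and /t/; rule 4 does not apply here → [u].
/t/ (between /u/ and /ʃ/) is in the target of rule 1 but the environment (between a vowel and a following unstressed vowel) is not met → [t].
/ʃ/ — between /t/ and /i/; rule 3 does not apply here → [ʃ].
/i/ — between /ʃ/ and /k/; rule 4 does not apply here → [i].
/k/ (between /i/ and /ɡ/): rule 2 targets it, but not before a front vowel → unchanged [k].
/ɡ/ — between /k/ and /u/; rule 2 does not apply here → [ɡ].
/u/ — between /ɡ/ and /m/, before a nasal consonant — surfaces as [ũ] (rule 4).
/m/ (between /u/ and /ʃ/) is unaffected → [m].
/ʃ/ (between /m/ and /o/) is in the target of rule 3 but the environment (between two vowels) is not met → [ʃ].
/o/ (between /ʃ/ and /z/): rule 4 targets it, but not before a nasal consonant → unchanged [o].
/z/ stays [z].
/ɡ/ meets the environment for rule 2 (before a front vowel) → [dʒ].
/i/ (word-final) is in the target of rule 4 but the environment (before a nasal consonant) is not met → [i].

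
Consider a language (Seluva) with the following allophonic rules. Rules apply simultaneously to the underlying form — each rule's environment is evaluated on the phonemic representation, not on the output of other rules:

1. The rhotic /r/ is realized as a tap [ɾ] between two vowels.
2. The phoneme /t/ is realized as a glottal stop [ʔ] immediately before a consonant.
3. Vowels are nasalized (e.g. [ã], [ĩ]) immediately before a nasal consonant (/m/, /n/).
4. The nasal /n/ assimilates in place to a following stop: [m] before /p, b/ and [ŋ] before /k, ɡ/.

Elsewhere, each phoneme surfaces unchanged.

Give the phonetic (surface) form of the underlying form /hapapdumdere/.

[hapapdũmdeɾe]

/a/ (between /h/ and /p/) is in the target of rule 3 but the environment (before a nasal consonant) is not met → [a].
/a/ — between /p/ and /p/; rule 3 does not apply here → [a].
/u/ meets the environment for rule 3 (before a nasal consonant) → [ũ].
/e/ (between /d/ and /r/) is in the target of rule 3 but the environment (before a nasal consonant) is not met → [e].
/r/ — between /e/ and /e/, between two vowels — surfaces as [ɾ] (rule 1).
/e/ (word-final) fails the environment for rule 3, so it stays [e].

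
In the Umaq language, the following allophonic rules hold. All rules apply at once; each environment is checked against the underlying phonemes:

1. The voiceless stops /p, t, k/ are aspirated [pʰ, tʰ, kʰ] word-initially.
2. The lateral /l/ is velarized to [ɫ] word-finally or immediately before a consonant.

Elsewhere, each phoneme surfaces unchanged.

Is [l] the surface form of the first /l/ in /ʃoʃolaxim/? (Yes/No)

Yes

/l/ (between /o/ and /a/) is in the target of rule 2 but the environment (word-finally or immediately before a consonant) is not met → [l].
The actual realization is [l], which matches [l].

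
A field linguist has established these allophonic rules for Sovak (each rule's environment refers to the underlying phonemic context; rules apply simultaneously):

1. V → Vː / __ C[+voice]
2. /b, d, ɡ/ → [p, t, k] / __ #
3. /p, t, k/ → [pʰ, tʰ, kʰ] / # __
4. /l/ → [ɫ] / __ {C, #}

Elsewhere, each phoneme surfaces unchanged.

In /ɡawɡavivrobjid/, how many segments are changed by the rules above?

Segments that undergo a rule: /a/ → [aː] (rule 1); /a/ → [aː] (rule 1); /i/ → [iː] (rule 1); /o/ → [oː] (rule 1); /i/ → [iː] (rule 1); /d/ → [t] (rule 2).
All other segments surface unchanged.

6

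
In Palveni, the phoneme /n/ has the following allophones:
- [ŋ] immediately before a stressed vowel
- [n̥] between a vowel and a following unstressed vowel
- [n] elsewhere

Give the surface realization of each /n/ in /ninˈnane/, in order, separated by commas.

Occurrence 1 (position 1): no conditioning environment matches → elsewhere allophone [n].
Occurrence 2 (position 3): no conditioning environment matches → elsewhere allophone [n].
Occurrence 3 (position 4): immediately before a stressed vowel → [ŋ].
Occurrence 4 (position 6): between a vowel and a following unstressed vowel → [n̥].

[n], [n], [ŋ], [n̥]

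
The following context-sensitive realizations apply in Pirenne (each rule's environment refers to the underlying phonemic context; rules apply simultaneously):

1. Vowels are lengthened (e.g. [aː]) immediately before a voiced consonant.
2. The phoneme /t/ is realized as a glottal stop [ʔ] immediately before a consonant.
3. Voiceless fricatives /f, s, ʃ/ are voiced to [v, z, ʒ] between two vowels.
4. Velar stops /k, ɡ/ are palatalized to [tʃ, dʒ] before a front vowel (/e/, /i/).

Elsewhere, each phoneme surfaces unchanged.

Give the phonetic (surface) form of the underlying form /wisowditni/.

/w/ (word-initial) is unaffected → [w].
/i/ — between /w/ and /s/; rule 1 does not apply here → [i].
/s/ — between /i/ and /o/, between two vowels — surfaces as [z] (rule 3).
Rule 1 applies to /o/ (between /s/ and /w/: before a voiced consonant) → [oː].
/w/ (between /o/ and /d/) is unaffected → [w].
/d/ (between /w/ and /i/) is unaffected → [d].
/i/ (between /d/ and /t/): rule 1 targets it, but not before a voiced consonant → unchanged [i].
/t/ — between /i/ and /n/, immediately before a consonant — surfaces as [ʔ] (rule 2).
/n/ (between /t/ and /i/): no rule targets it → [n].
/i/ — word-final; rule 1 does not apply here → [i].

[wizoːwdiʔni]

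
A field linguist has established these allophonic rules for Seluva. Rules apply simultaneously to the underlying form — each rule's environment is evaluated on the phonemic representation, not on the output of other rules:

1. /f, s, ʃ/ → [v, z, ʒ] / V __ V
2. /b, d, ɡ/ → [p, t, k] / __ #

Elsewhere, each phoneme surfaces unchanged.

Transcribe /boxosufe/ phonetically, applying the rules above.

[boxozuve]

/b/ — word-initial; rule 2 does not apply here → [b].
/o/ (between /b/ and /x/): no rule targets it → [o].
/x/ — not in any rule's target class → [x].
/o/ stays [o].
/s/ (between /o/ and /u/) occurs between two vowels → [z] by rule 1.
/u/ stays [u].
Rule 1 applies to /f/ (between /u/ and /e/: between two vowels) → [v].
/e/ stays [e].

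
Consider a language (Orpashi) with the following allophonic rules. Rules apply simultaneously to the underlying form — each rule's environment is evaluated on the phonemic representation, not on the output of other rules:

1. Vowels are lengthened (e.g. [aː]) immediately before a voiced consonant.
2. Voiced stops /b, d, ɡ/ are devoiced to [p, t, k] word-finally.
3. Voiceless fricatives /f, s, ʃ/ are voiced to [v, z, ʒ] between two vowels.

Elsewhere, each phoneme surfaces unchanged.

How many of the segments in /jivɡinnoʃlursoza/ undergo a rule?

4

Segments that undergo a rule: /i/ → [iː] (rule 1); /i/ → [iː] (rule 1); /u/ → [uː] (rule 1); /o/ → [oː] (rule 1).
All other segments surface unchanged.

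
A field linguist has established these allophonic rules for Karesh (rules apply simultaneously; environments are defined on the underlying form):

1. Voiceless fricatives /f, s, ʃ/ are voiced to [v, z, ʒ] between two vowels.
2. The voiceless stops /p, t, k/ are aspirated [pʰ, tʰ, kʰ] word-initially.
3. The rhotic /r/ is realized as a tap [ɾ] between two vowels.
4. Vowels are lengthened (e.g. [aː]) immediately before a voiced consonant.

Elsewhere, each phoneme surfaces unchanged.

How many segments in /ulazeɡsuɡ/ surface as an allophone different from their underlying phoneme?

4

Segments that undergo a rule: /u/ → [uː] (rule 4); /a/ → [aː] (rule 4); /e/ → [eː] (rule 4); /u/ → [uː] (rule 4).
All other segments surface unchanged.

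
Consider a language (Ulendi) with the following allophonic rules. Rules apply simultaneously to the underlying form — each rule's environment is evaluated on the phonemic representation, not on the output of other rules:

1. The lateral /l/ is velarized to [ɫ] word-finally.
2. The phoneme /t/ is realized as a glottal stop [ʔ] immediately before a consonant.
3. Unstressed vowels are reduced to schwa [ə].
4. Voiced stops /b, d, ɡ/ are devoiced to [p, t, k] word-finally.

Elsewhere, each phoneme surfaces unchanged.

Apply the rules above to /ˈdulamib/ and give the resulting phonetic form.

[ˈduləməp]

/d/ (word-initial): rule 4 targets it, but not word-finally → unchanged [d].
/u/ (between /d/ and /l/) is in the target of rule 3 but the environment (in an unstressed syllable) is not met → [u].
/l/ (between /u/ and /a/): rule 1 targets it, but not word-finally → unchanged [l].
Rule 3 applies to /a/ (between /l/ and /m/: in an unstressed syllable) → [ə].
/m/ (between /a/ and /i/): no rule targets it → [m].
Rule 3 applies to /i/ (between /m/ and /b/: in an unstressed syllable) → [ə].
Rule 4 applies to /b/ (word-final: word-finally) → [p].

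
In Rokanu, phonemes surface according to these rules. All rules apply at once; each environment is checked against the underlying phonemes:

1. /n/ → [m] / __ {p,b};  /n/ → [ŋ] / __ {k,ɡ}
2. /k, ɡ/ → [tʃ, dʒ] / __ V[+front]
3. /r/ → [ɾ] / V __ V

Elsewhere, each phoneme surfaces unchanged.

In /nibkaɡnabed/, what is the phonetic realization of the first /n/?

/n/ (word-initial): rule 1 targets it, but not before a labial or velar stop → unchanged [n].

[n]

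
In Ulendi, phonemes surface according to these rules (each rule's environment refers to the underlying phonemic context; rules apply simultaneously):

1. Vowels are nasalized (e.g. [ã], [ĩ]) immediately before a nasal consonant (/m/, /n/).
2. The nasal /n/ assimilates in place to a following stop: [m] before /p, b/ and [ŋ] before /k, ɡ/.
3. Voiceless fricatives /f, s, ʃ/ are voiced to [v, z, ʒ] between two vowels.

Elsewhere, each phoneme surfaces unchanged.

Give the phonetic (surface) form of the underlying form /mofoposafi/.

[movopozavi]

/o/ (between /m/ and /f/) fails the environment for rule 1, so it stays [o].
/f/ meets the environment for rule 3 (between two vowels) → [v].
/o/ (between /f/ and /p/) is in the target of rule 1 but the environment (before a nasal consonant) is not met → [o].
/o/ — between /p/ and /s/; rule 1 does not apply here → [o].
/s/ (between /o/ and /a/) occurs between two vowels → [z] by rule 3.
/a/ (between /s/ and /f/) is in the target of rule 1 but the environment (before a nasal consonant) is not met → [a].
/f/ (between /a/ and /i/): between two vowels, so rule 3 applies → [v].
/i/ — word-final; rule 1 does not apply here → [i].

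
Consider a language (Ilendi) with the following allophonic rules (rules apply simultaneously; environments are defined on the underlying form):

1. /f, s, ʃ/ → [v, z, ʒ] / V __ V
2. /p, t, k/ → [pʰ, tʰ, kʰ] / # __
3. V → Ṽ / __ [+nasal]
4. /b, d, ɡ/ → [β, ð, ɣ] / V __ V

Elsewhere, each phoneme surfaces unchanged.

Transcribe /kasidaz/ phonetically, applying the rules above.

[kʰaziðaz]

/k/ (word-initial): word-initially, so rule 2 applies → [kʰ].
/a/ (between /k/ and /s/): rule 3 targets it, but not before a nasal consonant → unchanged [a].
/s/ meets the environment for rule 1 (between two vowels) → [z].
/i/ (between /s/ and /d/): rule 3 targets it, but not before a nasal consonant → unchanged [i].
/d/ (between /i/ and /a/): between two vowels, so rule 4 applies → [ð].
/a/ (between /d/ and /z/) fails the environment for rule 3, so it stays [a].
/z/ — not in any rule's target class → [z].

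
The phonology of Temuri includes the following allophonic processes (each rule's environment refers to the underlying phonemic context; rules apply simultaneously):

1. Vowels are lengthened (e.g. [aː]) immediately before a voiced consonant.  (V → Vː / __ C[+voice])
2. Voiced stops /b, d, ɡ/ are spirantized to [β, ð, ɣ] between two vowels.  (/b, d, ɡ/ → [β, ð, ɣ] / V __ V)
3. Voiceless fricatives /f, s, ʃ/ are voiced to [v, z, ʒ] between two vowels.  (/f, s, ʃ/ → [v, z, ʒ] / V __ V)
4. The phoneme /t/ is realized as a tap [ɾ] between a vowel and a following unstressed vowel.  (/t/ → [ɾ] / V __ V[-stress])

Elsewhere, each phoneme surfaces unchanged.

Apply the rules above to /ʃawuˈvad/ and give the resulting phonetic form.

/ʃ/ (word-initial): rule 3 targets it, but not between two vowels → unchanged [ʃ].
Rule 1 applies to /a/ (between /ʃ/ and /w/: before a voiced consonant) → [aː].
/w/ (between /a/ and /u/): no rule targets it → [w].
/u/ (between /w/ and /v/) occurs before a voiced consonant → [uː] by rule 1.
/v/ stays [v].
/a/ meets the environment for rule 1 (before a voiced consonant) → [aː].
/d/ (word-final) fails the environment for rule 2, so it stays [d].

[ʃaːwuːˈvaːd]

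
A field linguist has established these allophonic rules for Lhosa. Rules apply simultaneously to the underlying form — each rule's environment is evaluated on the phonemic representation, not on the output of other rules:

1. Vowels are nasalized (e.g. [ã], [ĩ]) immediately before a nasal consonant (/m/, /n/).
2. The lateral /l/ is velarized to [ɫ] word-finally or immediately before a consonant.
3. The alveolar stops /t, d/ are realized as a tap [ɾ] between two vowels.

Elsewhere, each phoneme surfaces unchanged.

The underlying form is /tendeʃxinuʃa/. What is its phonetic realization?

/t/ (word-initial) fails the environment for rule 3, so it stays [t].
/e/ meets the environment for rule 1 (before a nasal consonant) → [ẽ].
/n/ (between /e/ and /d/) is unaffected → [n].
/d/ (between /n/ and /e/) fails the environment for rule 3, so it stays [d].
/e/ (between /d/ and /ʃ/) fails the environment for rule 1, so it stays [e].
/ʃ/ — not in any rule's target class → [ʃ].
/x/ — not in any rule's target class → [x].
Rule 1 applies to /i/ (between /x/ and /n/: before a nasal consonant) → [ĩ].
/n/ stays [n].
/u/ — between /n/ and /ʃ/; rule 1 does not apply here → [u].
/ʃ/ (between /u/ and /a/): no rule targets it → [ʃ].
/a/ (word-final) fails the environment for rule 1, so it stays [a].

[tẽndeʃxĩnuʃa]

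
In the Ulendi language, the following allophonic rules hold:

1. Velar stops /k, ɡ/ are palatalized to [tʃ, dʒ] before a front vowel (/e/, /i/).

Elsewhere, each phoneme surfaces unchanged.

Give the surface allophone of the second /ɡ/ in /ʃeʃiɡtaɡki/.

[ɡ]

/ɡ/ (between /a/ and /k/): rule 1 targets it, but not before a front vowel → unchanged [ɡ].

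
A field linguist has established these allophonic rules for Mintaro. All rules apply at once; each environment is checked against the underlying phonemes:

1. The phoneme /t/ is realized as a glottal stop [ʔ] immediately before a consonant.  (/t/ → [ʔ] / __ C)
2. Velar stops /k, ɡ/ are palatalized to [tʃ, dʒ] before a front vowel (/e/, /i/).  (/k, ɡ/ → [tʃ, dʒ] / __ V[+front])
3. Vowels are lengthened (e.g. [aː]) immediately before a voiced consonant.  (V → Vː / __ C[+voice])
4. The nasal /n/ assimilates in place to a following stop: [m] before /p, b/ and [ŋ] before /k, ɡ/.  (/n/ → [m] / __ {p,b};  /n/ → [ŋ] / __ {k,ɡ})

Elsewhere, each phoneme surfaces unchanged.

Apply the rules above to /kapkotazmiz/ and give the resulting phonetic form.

[kapkotaːzmiːz]

/k/ (word-initial) fails the environment for rule 2, so it stays [k].
/a/ (between /k/ and /p/): rule 3 targets it, but not before a voiced consonant → unchanged [a].
/p/ (between /a/ and /k/): no rule targets it → [p].
/k/ — between /p/ and /o/; rule 2 does not apply here → [k].
/o/ (between /k/ and /t/) fails the environment for rule 3, so it stays [o].
/t/ (between /o/ and /a/): rule 1 targets it, but not immediately before a consonant → unchanged [t].
Rule 3 applies to /a/ (between /t/ and /z/: before a voiced consonant) → [aː].
/z/ (between /a/ and /m/): no rule targets it → [z].
/m/ (between /z/ and /i/) is unaffected → [m].
/i/ — between /m/ and /z/, before a voiced consonant — surfaces as [iː] (rule 3).
/z/ (word-final): no rule targets it → [z].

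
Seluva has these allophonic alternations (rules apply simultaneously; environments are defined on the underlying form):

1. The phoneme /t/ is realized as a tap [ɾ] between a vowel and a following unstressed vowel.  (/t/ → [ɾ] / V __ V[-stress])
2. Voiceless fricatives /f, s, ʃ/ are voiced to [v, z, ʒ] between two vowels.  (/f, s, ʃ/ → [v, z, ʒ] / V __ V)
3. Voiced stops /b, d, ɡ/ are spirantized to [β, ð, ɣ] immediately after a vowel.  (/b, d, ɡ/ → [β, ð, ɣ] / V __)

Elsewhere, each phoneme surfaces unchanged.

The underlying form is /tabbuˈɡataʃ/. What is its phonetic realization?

[taβbuˈɣaɾaʃ]

/t/ (word-initial) fails the environment for rule 1, so it stays [t].
/a/ (between /t/ and /b/) is unaffected → [a].
/b/ (between /a/ and /b/): immediately after a vowel, so rule 3 applies → [β].
/b/ (between /b/ and /u/) fails the environment for rule 3, so it stays [b].
/u/ — not in any rule's target class → [u].
Rule 3 applies to /ɡ/ (between /u/ and /a/: immediately after a vowel) → [ɣ].
/a/ stays [a].
Rule 1 applies to /t/ (between /a/ and /a/: between a vowel and a following unstressed vowel) → [ɾ].
/a/ — not in any rule's target class → [a].
/ʃ/ — word-final; rule 2 does not apply here → [ʃ].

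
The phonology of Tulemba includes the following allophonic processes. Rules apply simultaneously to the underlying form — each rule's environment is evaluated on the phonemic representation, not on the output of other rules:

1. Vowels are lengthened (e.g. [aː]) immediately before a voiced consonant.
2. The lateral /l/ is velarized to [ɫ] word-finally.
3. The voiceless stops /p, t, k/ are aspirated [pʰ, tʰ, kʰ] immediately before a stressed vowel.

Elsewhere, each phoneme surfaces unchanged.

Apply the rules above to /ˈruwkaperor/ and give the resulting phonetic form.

[ˈruːwkapeːroːr]

/u/ (between /r/ and /w/): before a voiced consonant, so rule 1 applies → [uː].
/k/ — between /w/ and /a/; rule 3 does not apply here → [k].
/a/ (between /k/ and /p/): rule 1 targets it, but not before a voiced consonant → unchanged [a].
/p/ — between /a/ and /e/; rule 3 does not apply here → [p].
/e/ (between /p/ and /r/) occurs before a voiced consonant → [eː] by rule 1.
Rule 1 applies to /o/ (between /r/ and /r/: before a voiced consonant) → [oː].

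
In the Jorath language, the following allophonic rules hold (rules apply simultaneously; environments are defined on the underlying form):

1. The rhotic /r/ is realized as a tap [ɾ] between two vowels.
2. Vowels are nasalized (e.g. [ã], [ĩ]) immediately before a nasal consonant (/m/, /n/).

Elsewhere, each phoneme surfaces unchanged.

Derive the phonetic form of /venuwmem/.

[vẽnuwmẽm]

/e/ (between /v/ and /n/) occurs before a nasal consonant → [ẽ] by rule 2.
/u/ (between /n/ and /w/): rule 2 targets it, but not before a nasal consonant → unchanged [u].
/e/ meets the environment for rule 2 (before a nasal consonant) → [ẽ].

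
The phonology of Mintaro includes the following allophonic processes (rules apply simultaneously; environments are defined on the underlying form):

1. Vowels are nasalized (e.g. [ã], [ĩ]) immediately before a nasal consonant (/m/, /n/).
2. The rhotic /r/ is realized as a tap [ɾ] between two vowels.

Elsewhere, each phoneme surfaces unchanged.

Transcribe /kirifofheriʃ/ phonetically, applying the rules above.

/i/ — between /k/ and /r/; rule 1 does not apply here → [i].
/r/ meets the environment for rule 2 (between two vowels) → [ɾ].
/i/ (between /r/ and /f/) fails the environment for rule 1, so it stays [i].
/o/ (between /f/ and /f/): rule 1 targets it, but not before a nasal consonant → unchanged [o].
/e/ — between /h/ and /r/; rule 1 does not apply here → [e].
/r/ (between /e/ and /i/): between two vowels, so rule 2 applies → [ɾ].
/i/ (between /r/ and /ʃ/) fails the environment for rule 1, so it stays [i].

[kiɾifofheɾiʃ]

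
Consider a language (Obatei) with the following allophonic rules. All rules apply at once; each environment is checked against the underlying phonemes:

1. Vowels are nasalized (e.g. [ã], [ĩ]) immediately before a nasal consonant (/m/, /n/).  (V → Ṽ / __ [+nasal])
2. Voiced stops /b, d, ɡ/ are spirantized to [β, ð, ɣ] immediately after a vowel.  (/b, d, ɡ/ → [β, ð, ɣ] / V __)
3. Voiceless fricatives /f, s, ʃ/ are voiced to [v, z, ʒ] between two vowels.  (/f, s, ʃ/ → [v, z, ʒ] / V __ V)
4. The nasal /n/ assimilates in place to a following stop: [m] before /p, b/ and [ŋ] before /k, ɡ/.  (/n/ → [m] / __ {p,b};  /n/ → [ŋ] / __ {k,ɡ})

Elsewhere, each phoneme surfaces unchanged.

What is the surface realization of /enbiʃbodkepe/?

[ẽmbiʃboðkepe]

/e/ meets the environment for rule 1 (before a nasal consonant) → [ẽ].
Rule 4 applies to /n/ (between /e/ and /b/: before a labial or velar stop) → [m].
/b/ — between /n/ and /i/; rule 2 does not apply here → [b].
/i/ (between /b/ and /ʃ/) is in the target of rule 1 but the environment (before a nasal consonant) is not met → [i].
/ʃ/ (between /i/ and /b/): rule 3 targets it, but not between two vowels → unchanged [ʃ].
/b/ (between /ʃ/ and /o/) fails the environment for rule 2, so it stays [b].
/o/ — between /b/ and /d/; rule 1 does not apply here → [o].
/d/ meets the environment for rule 2 (immediately after a vowel) → [ð].
/k/ — not in any rule's target class → [k].
/e/ (between /k/ and /p/) is in the target of rule 1 but the environment (before a nasal consonant) is not met → [e].
/p/ (between /e/ and /e/): no rule targets it → [p].
/e/ (word-final) fails the environment for rule 1, so it stays [e].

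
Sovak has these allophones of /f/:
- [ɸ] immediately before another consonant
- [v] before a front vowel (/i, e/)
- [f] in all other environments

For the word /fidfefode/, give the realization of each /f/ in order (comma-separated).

Occurrence 1 (position 1): before a front vowel (/i, e/) → [v].
Occurrence 2 (position 4): before a front vowel (/i, e/) → [v].
Occurrence 3 (position 6): no conditioning environment matches → elsewhere allophone [f].

[v], [v], [f]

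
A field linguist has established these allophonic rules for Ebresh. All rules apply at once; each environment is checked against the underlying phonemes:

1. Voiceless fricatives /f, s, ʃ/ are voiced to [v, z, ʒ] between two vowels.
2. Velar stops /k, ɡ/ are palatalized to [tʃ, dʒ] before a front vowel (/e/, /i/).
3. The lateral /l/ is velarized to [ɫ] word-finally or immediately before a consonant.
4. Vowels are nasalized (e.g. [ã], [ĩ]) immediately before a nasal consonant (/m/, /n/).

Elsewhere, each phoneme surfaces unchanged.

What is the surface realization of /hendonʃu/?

/h/ (word-initial) is unaffected → [h].
Rule 4 applies to /e/ (between /h/ and /n/: before a nasal consonant) → [ẽ].
/n/ (between /e/ and /d/): no rule targets it → [n].
/d/ — not in any rule's target class → [d].
/o/ — between /d/ and /n/, before a nasal consonant — surfaces as [õ] (rule 4).
/n/ (between /o/ and /ʃ/): no rule targets it → [n].
/ʃ/ (between /n/ and /u/) fails the environment for rule 1, so it stays [ʃ].
/u/ (word-final): rule 4 targets it, but not before a nasal consonant → unchanged [u].

[hẽndõnʃu]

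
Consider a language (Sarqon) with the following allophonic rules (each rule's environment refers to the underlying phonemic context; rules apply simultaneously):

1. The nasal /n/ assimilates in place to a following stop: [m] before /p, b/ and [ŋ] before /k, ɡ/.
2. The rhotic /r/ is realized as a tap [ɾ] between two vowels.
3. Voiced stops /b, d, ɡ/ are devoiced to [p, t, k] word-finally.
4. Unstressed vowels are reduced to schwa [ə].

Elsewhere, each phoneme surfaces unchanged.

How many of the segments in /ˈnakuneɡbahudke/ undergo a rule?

5

Segments that undergo a rule: /u/ → [ə] (rule 4); /e/ → [ə] (rule 4); /a/ → [ə] (rule 4); /u/ → [ə] (rule 4); /e/ → [ə] (rule 4).
All other segments surface unchanged.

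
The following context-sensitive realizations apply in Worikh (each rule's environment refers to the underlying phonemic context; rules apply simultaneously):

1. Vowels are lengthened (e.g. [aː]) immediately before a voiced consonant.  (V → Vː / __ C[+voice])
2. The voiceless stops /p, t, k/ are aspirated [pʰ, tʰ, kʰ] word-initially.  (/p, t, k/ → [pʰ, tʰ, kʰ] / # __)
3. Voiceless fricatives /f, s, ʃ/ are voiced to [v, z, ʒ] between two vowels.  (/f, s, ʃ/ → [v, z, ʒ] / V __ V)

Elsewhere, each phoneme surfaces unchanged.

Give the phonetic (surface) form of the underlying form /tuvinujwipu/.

Rule 2 applies to /t/ (word-initial: word-initially) → [tʰ].
/u/ (between /t/ and /v/): before a voiced consonant, so rule 1 applies → [uː].
Rule 1 applies to /i/ (between /v/ and /n/: before a voiced consonant) → [iː].
Rule 1 applies to /u/ (between /n/ and /j/: before a voiced consonant) → [uː].
/i/ (between /w/ and /p/) is in the target of rule 1 but the environment (before a voiced consonant) is not met → [i].
/p/ (between /i/ and /u/) fails the environment for rule 2, so it stays [p].
/u/ (word-final): rule 1 targets it, but not before a voiced consonant → unchanged [u].

[tʰuːviːnuːjwipu]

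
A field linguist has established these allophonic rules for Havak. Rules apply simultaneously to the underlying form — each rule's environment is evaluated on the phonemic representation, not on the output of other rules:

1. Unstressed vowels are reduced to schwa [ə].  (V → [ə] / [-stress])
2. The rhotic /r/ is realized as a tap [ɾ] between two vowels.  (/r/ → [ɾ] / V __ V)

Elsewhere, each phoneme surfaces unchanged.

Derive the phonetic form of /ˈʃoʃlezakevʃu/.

[ˈʃoʃləzəkəvʃə]

/o/ (between /ʃ/ and /ʃ/) fails the environment for rule 1, so it stays [o].
/e/ (between /l/ and /z/) occurs in an unstressed syllable → [ə] by rule 1.
/a/ meets the environment for rule 1 (in an unstressed syllable) → [ə].
Rule 1 applies to /e/ (between /k/ and /v/: in an unstressed syllable) → [ə].
/u/ — word-final, in an unstressed syllable — surfaces as [ə] (rule 1).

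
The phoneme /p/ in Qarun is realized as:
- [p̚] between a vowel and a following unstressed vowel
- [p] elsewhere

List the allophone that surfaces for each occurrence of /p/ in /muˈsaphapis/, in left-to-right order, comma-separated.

[p], [p̚]

Occurrence 1 (position 5): no conditioning environment matches → elsewhere allophone [p].
Occurrence 2 (position 8): between a vowel and a following unstressed vowel → [p̚].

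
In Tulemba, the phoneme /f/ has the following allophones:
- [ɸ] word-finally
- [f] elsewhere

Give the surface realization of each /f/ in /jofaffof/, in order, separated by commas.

[f], [f], [f], [ɸ]

Occurrence 1 (position 3): no conditioning environment matches → elsewhere allophone [f].
Occurrence 2 (position 5): no conditioning environment matches → elsewhere allophone [f].
Occurrence 3 (position 6): no conditioning environment matches → elsewhere allophone [f].
Occurrence 4 (position 8): word-finally → [ɸ].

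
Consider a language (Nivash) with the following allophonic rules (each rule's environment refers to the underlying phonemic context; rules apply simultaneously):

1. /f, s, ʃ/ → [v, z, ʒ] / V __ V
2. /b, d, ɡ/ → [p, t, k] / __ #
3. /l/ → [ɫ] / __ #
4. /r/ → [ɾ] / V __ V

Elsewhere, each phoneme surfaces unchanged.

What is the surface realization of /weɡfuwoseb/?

[weɡfuwozep]

/ɡ/ — between /e/ and /f/; rule 2 does not apply here → [ɡ].
/f/ (between /ɡ/ and /u/): rule 1 targets it, but not between two vowels → unchanged [f].
/s/ meets the environment for rule 1 (between two vowels) → [z].
/b/ (word-final): word-finally, so rule 2 applies → [p].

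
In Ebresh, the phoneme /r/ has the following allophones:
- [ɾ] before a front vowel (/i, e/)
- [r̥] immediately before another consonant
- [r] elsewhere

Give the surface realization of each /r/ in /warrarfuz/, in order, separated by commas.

[r̥], [r], [r̥]

Occurrence 1 (position 3): immediately before another consonant → [r̥].
Occurrence 2 (position 4): no conditioning environment matches → elsewhere allophone [r].
Occurrence 3 (position 6): immediately before another consonant → [r̥].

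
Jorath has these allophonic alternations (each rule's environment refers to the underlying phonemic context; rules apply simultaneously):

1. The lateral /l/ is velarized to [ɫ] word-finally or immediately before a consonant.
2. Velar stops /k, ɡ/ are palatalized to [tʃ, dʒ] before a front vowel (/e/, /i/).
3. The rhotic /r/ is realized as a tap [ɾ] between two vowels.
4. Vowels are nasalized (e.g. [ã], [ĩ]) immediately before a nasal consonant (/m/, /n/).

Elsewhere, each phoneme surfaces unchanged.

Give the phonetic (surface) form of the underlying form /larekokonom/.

/l/ (word-initial) is in the target of rule 1 but the environment (word-finally or immediately before a consonant) is not met → [l].
/a/ — between /l/ and /r/; rule 4 does not apply here → [a].
/r/ (between /a/ and /e/): between two vowels, so rule 3 applies → [ɾ].
/e/ — between /r/ and /k/; rule 4 does not apply here → [e].
/k/ (between /e/ and /o/): rule 2 targets it, but not before a front vowel → unchanged [k].
/o/ (between /k/ and /k/) is in the target of rule 4 but the environment (before a nasal consonant) is not met → [o].
/k/ (between /o/ and /o/) fails the environment for rule 2, so it stays [k].
/o/ — between /k/ and /n/, before a nasal consonant — surfaces as [õ] (rule 4).
/o/ meets the environment for rule 4 (before a nasal consonant) → [õ].

[laɾekokõnõm]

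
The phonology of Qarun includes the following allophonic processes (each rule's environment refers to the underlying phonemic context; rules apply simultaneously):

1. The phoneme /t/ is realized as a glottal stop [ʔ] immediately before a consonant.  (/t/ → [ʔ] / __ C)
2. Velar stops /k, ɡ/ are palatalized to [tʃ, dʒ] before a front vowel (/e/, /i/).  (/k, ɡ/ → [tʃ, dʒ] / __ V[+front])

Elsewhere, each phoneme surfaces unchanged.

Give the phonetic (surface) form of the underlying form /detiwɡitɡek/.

[detiwdʒiʔdʒek]

/d/ (word-initial): no rule targets it → [d].
/e/ stays [e].
/t/ (between /e/ and /i/) is in the target of rule 1 but the environment (immediately before a consonant) is not met → [t].
/i/ (between /t/ and /w/): no rule targets it → [i].
/w/ (between /i/ and /ɡ/): no rule targets it → [w].
Rule 2 applies to /ɡ/ (between /w/ and /i/: before a front vowel) → [dʒ].
/i/ stays [i].
/t/ (between /i/ and /ɡ/) occurs immediately before a consonant → [ʔ] by rule 1.
/ɡ/ meets the environment for rule 2 (before a front vowel) → [dʒ].
/e/ (between /ɡ/ and /k/) is unaffected → [e].
/k/ (word-final) fails the environment for rule 2, so it stays [k].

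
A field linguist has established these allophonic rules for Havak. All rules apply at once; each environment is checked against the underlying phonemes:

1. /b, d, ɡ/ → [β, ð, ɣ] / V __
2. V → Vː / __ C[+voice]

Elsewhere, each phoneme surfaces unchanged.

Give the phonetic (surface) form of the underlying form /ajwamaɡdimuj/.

/a/ — word-initial, before a voiced consonant — surfaces as [aː] (rule 2).
/j/ — not in any rule's target class → [j].
/w/ — not in any rule's target class → [w].
/a/ (between /w/ and /m/) occurs before a voiced consonant → [aː] by rule 2.
/m/ (between /a/ and /a/): no rule targets it → [m].
/a/ (between /m/ and /ɡ/): before a voiced consonant, so rule 2 applies → [aː].
/ɡ/ meets the environment for rule 1 (immediately after a vowel) → [ɣ].
/d/ (between /ɡ/ and /i/): rule 1 targets it, but not immediately after a vowel → unchanged [d].
Rule 2 applies to /i/ (between /d/ and /m/: before a voiced consonant) → [iː].
/m/ — not in any rule's target class → [m].
/u/ — between /m/ and /j/, before a voiced consonant — surfaces as [uː] (rule 2).
/j/ — not in any rule's target class → [j].

[aːjwaːmaːɣdiːmuːj]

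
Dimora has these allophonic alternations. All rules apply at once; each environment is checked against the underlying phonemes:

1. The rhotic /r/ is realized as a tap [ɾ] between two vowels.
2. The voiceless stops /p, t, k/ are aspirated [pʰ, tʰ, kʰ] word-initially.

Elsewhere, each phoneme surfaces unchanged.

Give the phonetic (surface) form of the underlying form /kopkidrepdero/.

/k/ meets the environment for rule 2 (word-initially) → [kʰ].
/o/ (between /k/ and /p/): no rule targets it → [o].
/p/ (between /o/ and /k/) is in the target of rule 2 but the environment (word-initially) is not met → [p].
/k/ — between /p/ and /i/; rule 2 does not apply here → [k].
/i/ (between /k/ and /d/): no rule targets it → [i].
/d/ — not in any rule's target class → [d].
/r/ (between /d/ and /e/) is in the target of rule 1 but the environment (between two vowels) is not met → [r].
/e/ (between /r/ and /p/) is unaffected → [e].
/p/ (between /e/ and /d/) fails the environment for rule 2, so it stays [p].
/d/ (between /p/ and /e/) is unaffected → [d].
/e/ stays [e].
/r/ meets the environment for rule 1 (between two vowels) → [ɾ].
/o/ (word-final) is unaffected → [o].

[kʰopkidrepdeɾo]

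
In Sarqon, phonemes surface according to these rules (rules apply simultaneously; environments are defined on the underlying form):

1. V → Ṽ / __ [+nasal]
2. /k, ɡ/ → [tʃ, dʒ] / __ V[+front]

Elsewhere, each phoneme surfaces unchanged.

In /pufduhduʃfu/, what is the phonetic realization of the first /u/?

[u]

/u/ (between /p/ and /f/): rule 1 targets it, but not before a nasal consonant → unchanged [u].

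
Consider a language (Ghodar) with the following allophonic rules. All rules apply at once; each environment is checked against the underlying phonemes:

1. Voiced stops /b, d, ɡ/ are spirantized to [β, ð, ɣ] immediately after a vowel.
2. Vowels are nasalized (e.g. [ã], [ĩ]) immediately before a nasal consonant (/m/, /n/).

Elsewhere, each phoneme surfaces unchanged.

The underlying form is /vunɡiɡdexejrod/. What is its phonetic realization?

Rule 2 applies to /u/ (between /v/ and /n/: before a nasal consonant) → [ũ].
/ɡ/ (between /n/ and /i/) is in the target of rule 1 but the environment (immediately after a vowel) is not met → [ɡ].
/i/ (between /ɡ/ and /ɡ/): rule 2 targets it, but not before a nasal consonant → unchanged [i].
/ɡ/ (between /i/ and /d/): immediately after a vowel, so rule 1 applies → [ɣ].
/d/ — between /ɡ/ and /e/; rule 1 does not apply here → [d].
/e/ (between /d/ and /x/) is in the target of rule 2 but the environment (before a nasal consonant) is not met → [e].
/e/ (between /x/ and /j/) is in the target of rule 2 but the environment (before a nasal consonant) is not met → [e].
/o/ (between /r/ and /d/) fails the environment for rule 2, so it stays [o].
/d/ (word-final): immediately after a vowel, so rule 1 applies → [ð].

[vũnɡiɣdexejroð]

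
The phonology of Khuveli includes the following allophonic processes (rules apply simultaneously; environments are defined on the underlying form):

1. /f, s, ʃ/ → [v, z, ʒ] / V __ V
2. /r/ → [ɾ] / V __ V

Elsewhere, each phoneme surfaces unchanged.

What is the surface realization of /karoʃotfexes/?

[kaɾoʒotfexes]

/r/ meets the environment for rule 2 (between two vowels) → [ɾ].
/ʃ/ — between /o/ and /o/, between two vowels — surfaces as [ʒ] (rule 1).
/f/ — between /t/ and /e/; rule 1 does not apply here → [f].
/s/ (word-final): rule 1 targets it, but not between two vowels → unchanged [s].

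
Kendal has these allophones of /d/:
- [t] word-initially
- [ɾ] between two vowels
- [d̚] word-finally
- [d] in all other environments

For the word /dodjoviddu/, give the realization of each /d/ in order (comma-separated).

Occurrence 1 (position 1): word-initially → [t].
Occurrence 2 (position 3): no conditioning environment matches → elsewhere allophone [d].
Occurrence 3 (position 8): no conditioning environment matches → elsewhere allophone [d].
Occurrence 4 (position 9): no conditioning environment matches → elsewhere allophone [d].

[t], [d], [d], [d]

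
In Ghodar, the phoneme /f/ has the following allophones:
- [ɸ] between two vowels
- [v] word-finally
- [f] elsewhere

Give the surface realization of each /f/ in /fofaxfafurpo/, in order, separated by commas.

[f], [ɸ], [f], [ɸ]

Occurrence 1 (position 1): no conditioning environment matches → elsewhere allophone [f].
Occurrence 2 (position 3): between two vowels → [ɸ].
Occurrence 3 (position 6): no conditioning environment matches → elsewhere allophone [f].
Occurrence 4 (position 8): between two vowels → [ɸ].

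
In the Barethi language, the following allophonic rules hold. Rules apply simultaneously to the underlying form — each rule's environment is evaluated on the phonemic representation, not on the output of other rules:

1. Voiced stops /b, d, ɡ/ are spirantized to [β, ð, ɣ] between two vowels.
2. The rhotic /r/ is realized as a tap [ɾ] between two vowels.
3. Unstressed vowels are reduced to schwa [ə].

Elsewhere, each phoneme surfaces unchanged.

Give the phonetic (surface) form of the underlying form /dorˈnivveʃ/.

/d/ (word-initial) is in the target of rule 1 but the environment (between two vowels) is not met → [d].
/o/ (between /d/ and /r/): in an unstressed syllable, so rule 3 applies → [ə].
/r/ (between /o/ and /n/): rule 2 targets it, but not between two vowels → unchanged [r].
/n/ (between /r/ and /i/) is unaffected → [n].
/i/ (between /n/ and /v/) fails the environment for rule 3, so it stays [i].
/v/ (between /i/ and /v/): no rule targets it → [v].
/v/ (between /v/ and /e/) is unaffected → [v].
/e/ (between /v/ and /ʃ/): in an unstressed syllable, so rule 3 applies → [ə].
/ʃ/ stays [ʃ].

[dərˈnivvəʃ]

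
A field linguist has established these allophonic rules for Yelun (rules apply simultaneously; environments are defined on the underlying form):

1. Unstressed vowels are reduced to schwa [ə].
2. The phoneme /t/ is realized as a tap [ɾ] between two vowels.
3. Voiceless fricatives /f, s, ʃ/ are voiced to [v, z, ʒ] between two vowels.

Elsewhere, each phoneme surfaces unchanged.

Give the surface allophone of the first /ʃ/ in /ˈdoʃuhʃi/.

/ʃ/ — between /o/ and /u/, between two vowels — surfaces as [ʒ] (rule 3).

[ʒ]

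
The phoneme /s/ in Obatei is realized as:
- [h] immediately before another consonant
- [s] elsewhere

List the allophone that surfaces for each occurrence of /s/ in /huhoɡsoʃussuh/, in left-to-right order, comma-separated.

[s], [h], [s]

Occurrence 1 (position 6): no conditioning environment matches → elsewhere allophone [s].
Occurrence 2 (position 10): immediately before another consonant → [h].
Occurrence 3 (position 11): no conditioning environment matches → elsewhere allophone [s].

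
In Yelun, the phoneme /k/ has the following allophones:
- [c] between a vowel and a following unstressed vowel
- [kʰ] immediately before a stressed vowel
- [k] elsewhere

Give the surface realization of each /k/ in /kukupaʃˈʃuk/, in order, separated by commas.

Occurrence 1 (position 1): no conditioning environment matches → elsewhere allophone [k].
Occurrence 2 (position 3): between a vowel and a following unstressed vowel → [c].
Occurrence 3 (position 10): no conditioning environment matches → elsewhere allophone [k].

[k], [c], [k]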